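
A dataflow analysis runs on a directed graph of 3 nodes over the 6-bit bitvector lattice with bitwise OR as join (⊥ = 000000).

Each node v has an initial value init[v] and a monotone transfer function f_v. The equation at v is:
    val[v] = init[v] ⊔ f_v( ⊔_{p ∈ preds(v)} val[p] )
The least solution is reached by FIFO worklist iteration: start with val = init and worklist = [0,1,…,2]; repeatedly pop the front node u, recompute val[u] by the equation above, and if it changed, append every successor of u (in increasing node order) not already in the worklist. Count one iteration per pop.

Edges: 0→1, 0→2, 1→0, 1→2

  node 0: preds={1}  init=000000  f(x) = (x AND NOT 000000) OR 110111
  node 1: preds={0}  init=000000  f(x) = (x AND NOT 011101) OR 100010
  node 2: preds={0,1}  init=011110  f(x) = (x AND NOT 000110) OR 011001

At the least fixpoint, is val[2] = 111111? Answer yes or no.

yes

Trace (4 dequeues):
  [1] u=0 | in 000000 | out 110111 | prev 000000 | push {}
  [2] u=1 | in 110111 | out 100010 | prev 000000 | push {0}
  [3] u=2 | in 110111 | out 111111 | prev 011110 | push {}
  [4] u=0 | in 100010 | out 110111 | ==

Converged values:
  [0] 110111
  [1] 100010
  [2] 111111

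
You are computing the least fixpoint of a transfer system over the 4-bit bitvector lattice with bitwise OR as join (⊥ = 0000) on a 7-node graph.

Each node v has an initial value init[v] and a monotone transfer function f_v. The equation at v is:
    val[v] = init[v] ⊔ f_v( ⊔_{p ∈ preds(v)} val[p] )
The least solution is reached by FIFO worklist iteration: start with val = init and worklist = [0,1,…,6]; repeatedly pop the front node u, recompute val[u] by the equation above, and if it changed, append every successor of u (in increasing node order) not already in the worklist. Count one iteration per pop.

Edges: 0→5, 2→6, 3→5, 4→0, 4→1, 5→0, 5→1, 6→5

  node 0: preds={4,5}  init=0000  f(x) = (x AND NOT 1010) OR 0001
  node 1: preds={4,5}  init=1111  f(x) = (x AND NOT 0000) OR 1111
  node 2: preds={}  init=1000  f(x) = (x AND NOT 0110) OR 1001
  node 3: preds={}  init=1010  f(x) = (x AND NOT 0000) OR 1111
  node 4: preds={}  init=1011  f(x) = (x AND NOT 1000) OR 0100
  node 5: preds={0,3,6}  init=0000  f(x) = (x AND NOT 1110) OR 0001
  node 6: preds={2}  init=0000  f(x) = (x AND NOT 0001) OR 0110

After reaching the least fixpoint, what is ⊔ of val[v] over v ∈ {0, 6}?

1111

Worklist (10 pops):
  #1 pop 0: in=1011 → 0001 (was 0000); enqueue []
  #2 pop 1: in=1011 → 1111 (no change)
  #3 pop 2: in=0000 → 1001 (was 1000); enqueue []
  #4 pop 3: in=0000 → 1111 (was 1010); enqueue []
  #5 pop 4: in=0000 → 1111 (was 1011); enqueue [0,1]
  #6 pop 5: in=1111 → 0001 (was 0000); enqueue []
  #7 pop 6: in=1001 → 1110 (was 0000); enqueue [5]
  #8 pop 0: in=1111 → 0101 (was 0001); enqueue []
  #9 pop 1: in=1111 → 1111 (no change)
  #10 pop 5: in=1111 → 0001 (no change)

Fixpoint:
  val[0] = 0101
  val[1] = 1111
  val[2] = 1001
  val[3] = 1111
  val[4] = 1111
  val[5] = 0001
  val[6] = 1110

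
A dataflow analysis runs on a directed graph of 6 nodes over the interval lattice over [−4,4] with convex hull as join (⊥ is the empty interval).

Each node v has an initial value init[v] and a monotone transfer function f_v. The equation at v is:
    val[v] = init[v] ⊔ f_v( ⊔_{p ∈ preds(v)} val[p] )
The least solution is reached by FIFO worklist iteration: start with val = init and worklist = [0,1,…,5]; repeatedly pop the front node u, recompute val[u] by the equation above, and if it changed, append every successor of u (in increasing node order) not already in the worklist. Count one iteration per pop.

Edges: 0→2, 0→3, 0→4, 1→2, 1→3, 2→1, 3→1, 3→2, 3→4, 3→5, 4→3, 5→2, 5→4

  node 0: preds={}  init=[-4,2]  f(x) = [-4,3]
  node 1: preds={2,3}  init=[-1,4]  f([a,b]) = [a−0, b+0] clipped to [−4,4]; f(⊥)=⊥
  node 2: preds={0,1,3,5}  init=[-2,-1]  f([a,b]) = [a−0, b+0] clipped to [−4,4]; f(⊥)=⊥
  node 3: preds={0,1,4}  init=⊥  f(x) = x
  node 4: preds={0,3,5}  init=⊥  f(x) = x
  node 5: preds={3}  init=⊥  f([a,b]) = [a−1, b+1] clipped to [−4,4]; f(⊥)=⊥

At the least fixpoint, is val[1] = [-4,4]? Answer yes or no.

yes

Worklist (10 pops):
  #1 pop 0: in=⊥ → [-4,3] (was [-4,2]); enqueue []
  #2 pop 1: in=[-2,-1] → [-2,4] (was [-1,4]); enqueue []
  #3 pop 2: in=[-4,4] → [-4,4] (was [-2,-1]); enqueue [1]
  #4 pop 3: in=[-4,4] → [-4,4] (was ⊥); enqueue [2]
  #5 pop 4: in=[-4,4] → [-4,4] (was ⊥); enqueue [3]
  #6 pop 5: in=[-4,4] → [-4,4] (was ⊥); enqueue [4]
  #7 pop 1: in=[-4,4] → [-4,4] (was [-2,4]); enqueue []
  #8 pop 2: in=[-4,4] → [-4,4] (no change)
  #9 pop 3: in=[-4,4] → [-4,4] (no change)
  #10 pop 4: in=[-4,4] → [-4,4] (no change)

Fixpoint:
  val[0] = [-4,3]
  val[1] = [-4,4]
  val[2] = [-4,4]
  val[3] = [-4,4]
  val[4] = [-4,4]
  val[5] = [-4,4]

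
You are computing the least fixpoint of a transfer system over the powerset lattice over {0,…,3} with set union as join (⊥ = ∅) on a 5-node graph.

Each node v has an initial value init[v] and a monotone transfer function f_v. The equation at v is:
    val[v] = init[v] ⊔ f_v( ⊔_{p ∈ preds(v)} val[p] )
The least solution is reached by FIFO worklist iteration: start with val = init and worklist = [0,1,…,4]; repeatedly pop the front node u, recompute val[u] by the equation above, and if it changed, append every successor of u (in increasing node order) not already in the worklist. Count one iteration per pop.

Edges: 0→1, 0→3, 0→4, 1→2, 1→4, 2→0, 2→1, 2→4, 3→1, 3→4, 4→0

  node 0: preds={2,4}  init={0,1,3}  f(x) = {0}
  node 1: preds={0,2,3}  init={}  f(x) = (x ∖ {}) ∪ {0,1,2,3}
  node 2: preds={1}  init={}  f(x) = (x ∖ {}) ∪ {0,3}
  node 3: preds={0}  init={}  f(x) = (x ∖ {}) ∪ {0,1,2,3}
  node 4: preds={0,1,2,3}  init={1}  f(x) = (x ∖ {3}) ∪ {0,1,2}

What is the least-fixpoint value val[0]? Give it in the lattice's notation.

Iteration log — 7 steps:
  step 1. node 0  ⊔preds={1}  new={0,1,3}  stable
  step 2. node 1  ⊔preds={0,1,3}  new={0,1,2,3}  old={}  +wl: 
  step 3. node 2  ⊔preds={0,1,2,3}  new={0,1,2,3}  old={}  +wl: 0,1
  step 4. node 3  ⊔preds={0,1,3}  new={0,1,2,3}  old={}  +wl: 
  step 5. node 4  ⊔preds={0,1,2,3}  new={0,1,2}  old={1}  +wl: 
  step 6. node 0  ⊔preds={0,1,2,3}  new={0,1,3}  stable
  step 7. node 1  ⊔preds={0,1,2,3}  new={0,1,2,3}  stable

Least fixpoint reached:
  node 0: {0,1,3}
  node 1: {0,1,2,3}
  node 2: {0,1,2,3}
  node 3: {0,1,2,3}
  node 4: {0,1,2}

{0,1,3}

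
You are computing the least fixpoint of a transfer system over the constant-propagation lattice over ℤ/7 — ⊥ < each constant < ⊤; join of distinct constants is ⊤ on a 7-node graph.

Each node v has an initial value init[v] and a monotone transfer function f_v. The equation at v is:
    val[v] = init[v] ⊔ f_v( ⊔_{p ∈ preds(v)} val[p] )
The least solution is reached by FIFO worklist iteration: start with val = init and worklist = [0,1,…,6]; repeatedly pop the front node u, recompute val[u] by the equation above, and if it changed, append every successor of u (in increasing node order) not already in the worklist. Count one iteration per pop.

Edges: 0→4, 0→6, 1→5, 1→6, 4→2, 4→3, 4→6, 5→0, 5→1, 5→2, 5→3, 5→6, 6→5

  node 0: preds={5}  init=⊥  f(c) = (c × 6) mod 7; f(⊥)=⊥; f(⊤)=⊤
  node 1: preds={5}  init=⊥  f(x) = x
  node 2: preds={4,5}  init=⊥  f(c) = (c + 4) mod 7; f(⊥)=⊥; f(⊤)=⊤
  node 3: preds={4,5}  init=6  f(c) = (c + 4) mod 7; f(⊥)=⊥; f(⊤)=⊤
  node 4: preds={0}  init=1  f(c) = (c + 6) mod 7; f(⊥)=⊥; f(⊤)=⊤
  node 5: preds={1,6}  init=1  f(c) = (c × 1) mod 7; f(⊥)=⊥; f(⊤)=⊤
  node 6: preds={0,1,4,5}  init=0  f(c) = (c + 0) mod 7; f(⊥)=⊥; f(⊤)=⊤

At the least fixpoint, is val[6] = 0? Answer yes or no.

no

Worklist (14 pops):
  #1 pop 0: in=1 → 6 (was ⊥); enqueue []
  #2 pop 1: in=1 → 1 (was ⊥); enqueue []
  #3 pop 2: in=1 → 5 (was ⊥); enqueue []
  #4 pop 3: in=1 → ⊤ (was 6); enqueue []
  #5 pop 4: in=6 → ⊤ (was 1); enqueue [2,3]
  #6 pop 5: in=⊤ → ⊤ (was 1); enqueue [0,1]
  #7 pop 6: in=⊤ → ⊤ (was 0); enqueue [5]
  #8 pop 2: in=⊤ → ⊤ (was 5); enqueue []
  #9 pop 3: in=⊤ → ⊤ (no change)
  #10 pop 0: in=⊤ → ⊤ (was 6); enqueue [4,6]
  #11 pop 1: in=⊤ → ⊤ (was 1); enqueue []
  #12 pop 5: in=⊤ → ⊤ (no change)
  #13 pop 4: in=⊤ → ⊤ (no change)
  #14 pop 6: in=⊤ → ⊤ (no change)

Fixpoint:
  val[0] = ⊤
  val[1] = ⊤
  val[2] = ⊤
  val[3] = ⊤
  val[4] = ⊤
  val[5] = ⊤
  val[6] = ⊤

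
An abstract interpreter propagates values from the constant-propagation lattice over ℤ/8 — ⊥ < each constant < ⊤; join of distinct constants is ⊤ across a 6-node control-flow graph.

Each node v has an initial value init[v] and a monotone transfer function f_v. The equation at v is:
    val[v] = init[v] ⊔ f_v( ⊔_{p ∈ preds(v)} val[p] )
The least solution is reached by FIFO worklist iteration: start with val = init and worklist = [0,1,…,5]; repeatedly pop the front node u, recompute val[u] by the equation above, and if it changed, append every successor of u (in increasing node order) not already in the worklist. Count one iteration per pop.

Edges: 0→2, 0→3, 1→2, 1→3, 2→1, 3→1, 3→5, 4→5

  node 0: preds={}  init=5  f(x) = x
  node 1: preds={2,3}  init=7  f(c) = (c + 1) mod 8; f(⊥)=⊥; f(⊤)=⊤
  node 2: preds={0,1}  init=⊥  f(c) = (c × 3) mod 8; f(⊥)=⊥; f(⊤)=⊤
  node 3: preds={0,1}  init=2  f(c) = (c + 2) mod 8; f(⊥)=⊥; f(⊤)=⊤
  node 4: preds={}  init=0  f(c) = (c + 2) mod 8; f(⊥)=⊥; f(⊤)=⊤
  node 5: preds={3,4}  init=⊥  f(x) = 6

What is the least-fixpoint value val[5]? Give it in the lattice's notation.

6

Iteration log — 7 steps:
  step 1. node 0  ⊔preds=⊥  new=5  stable
  step 2. node 1  ⊔preds=2  new=⊤  old=7  +wl: 
  step 3. node 2  ⊔preds=⊤  new=⊤  old=⊥  +wl: 1
  step 4. node 3  ⊔preds=⊤  new=⊤  old=2  +wl: 
  step 5. node 4  ⊔preds=⊥  new=0  stable
  step 6. node 5  ⊔preds=⊤  new=6  old=⊥  +wl: 
  step 7. node 1  ⊔preds=⊤  new=⊤  stable

Least fixpoint reached:
  node 0: 5
  node 1: ⊤
  node 2: ⊤
  node 3: ⊤
  node 4: 0
  node 5: 6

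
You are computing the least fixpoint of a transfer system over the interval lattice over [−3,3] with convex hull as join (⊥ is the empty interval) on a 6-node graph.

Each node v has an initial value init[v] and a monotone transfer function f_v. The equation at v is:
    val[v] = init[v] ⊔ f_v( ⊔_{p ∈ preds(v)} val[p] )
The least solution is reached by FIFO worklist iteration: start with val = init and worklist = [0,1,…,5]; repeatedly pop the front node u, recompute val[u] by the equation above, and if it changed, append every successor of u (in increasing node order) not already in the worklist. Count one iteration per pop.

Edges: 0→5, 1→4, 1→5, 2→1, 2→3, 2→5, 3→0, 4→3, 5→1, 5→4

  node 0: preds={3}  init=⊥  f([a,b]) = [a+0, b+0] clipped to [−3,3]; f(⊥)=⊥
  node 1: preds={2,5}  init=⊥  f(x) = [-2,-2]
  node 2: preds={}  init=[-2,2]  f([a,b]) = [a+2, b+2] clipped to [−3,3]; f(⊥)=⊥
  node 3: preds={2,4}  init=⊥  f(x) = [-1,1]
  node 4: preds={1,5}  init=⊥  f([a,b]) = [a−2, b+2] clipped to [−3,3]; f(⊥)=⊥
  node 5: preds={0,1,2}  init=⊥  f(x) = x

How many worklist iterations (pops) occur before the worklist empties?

Iteration log — 12 steps:
  step 1. node 0  ⊔preds=⊥  new=⊥  stable
  step 2. node 1  ⊔preds=[-2,2]  new=[-2,-2]  old=⊥  +wl: 
  step 3. node 2  ⊔preds=⊥  new=[-2,2]  stable
  step 4. node 3  ⊔preds=[-2,2]  new=[-1,1]  old=⊥  +wl: 0
  step 5. node 4  ⊔preds=[-2,-2]  new=[-3,0]  old=⊥  +wl: 3
  step 6. node 5  ⊔preds=[-2,2]  new=[-2,2]  old=⊥  +wl: 1,4
  step 7. node 0  ⊔preds=[-1,1]  new=[-1,1]  old=⊥  +wl: 5
  step 8. node 3  ⊔preds=[-3,2]  new=[-1,1]  stable
  step 9. node 1  ⊔preds=[-2,2]  new=[-2,-2]  stable
  step 10. node 4  ⊔preds=[-2,2]  new=[-3,3]  old=[-3,0]  +wl: 3
  step 11. node 5  ⊔preds=[-2,2]  new=[-2,2]  stable
  step 12. node 3  ⊔preds=[-3,3]  new=[-1,1]  stable

Least fixpoint reached:
  node 0: [-1,1]
  node 1: [-2,-2]
  node 2: [-2,2]
  node 3: [-1,1]
  node 4: [-3,3]
  node 5: [-2,2]

12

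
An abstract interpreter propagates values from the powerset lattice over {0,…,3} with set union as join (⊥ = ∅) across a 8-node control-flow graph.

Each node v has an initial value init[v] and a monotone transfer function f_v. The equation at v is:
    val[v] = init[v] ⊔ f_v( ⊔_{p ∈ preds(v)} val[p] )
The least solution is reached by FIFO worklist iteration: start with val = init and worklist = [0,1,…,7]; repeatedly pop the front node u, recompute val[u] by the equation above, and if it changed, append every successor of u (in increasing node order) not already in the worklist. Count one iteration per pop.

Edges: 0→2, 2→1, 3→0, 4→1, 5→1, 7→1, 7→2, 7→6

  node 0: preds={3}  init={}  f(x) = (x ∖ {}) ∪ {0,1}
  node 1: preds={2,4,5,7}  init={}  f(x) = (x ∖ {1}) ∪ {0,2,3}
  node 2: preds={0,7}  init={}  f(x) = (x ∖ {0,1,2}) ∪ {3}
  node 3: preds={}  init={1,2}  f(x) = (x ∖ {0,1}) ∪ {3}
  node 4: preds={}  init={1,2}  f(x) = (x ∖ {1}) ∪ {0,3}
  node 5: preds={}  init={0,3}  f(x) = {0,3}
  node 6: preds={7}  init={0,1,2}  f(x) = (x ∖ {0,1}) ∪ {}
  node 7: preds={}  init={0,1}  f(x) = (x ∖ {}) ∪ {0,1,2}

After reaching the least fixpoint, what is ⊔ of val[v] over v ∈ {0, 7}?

{0,1,2,3}

Trace (12 dequeues):
  [1] u=0 | in {1,2} | out {0,1,2} | prev {} | push {}
  [2] u=1 | in {0,1,2,3} | out {0,2,3} | prev {} | push {}
  [3] u=2 | in {0,1,2} | out {3} | prev {} | push {1}
  [4] u=3 | in {} | out {1,2,3} | prev {1,2} | push {0}
  [5] u=4 | in {} | out {0,1,2,3} | prev {1,2} | push {}
  [6] u=5 | in {} | out {0,3} | ==
  [7] u=6 | in {0,1} | out {0,1,2} | ==
  [8] u=7 | in {} | out {0,1,2} | prev {0,1} | push {2,6}
  [9] u=1 | in {0,1,2,3} | out {0,2,3} | ==
  [10] u=0 | in {1,2,3} | out {0,1,2,3} | prev {0,1,2} | push {}
  [11] u=2 | in {0,1,2,3} | out {3} | ==
  [12] u=6 | in {0,1,2} | out {0,1,2} | ==

Converged values:
  [0] {0,1,2,3}
  [1] {0,2,3}
  [2] {3}
  [3] {1,2,3}
  [4] {0,1,2,3}
  [5] {0,3}
  [6] {0,1,2}
  [7] {0,1,2}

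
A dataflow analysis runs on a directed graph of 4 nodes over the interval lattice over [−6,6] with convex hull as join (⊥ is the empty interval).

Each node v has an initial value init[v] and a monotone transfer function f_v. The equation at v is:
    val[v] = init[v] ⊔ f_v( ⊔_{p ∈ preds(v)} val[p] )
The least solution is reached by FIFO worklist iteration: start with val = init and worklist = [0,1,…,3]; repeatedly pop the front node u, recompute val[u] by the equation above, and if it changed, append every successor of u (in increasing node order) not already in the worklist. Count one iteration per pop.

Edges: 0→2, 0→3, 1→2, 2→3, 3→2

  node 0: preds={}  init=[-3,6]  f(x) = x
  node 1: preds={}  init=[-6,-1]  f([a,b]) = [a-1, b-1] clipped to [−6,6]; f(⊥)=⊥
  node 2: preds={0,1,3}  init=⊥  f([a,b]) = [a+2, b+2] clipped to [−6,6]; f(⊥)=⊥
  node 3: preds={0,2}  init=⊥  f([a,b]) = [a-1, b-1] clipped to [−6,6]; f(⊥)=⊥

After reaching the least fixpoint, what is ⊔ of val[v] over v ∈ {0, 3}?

Trace (5 dequeues):
  [1] u=0 | in ⊥ | out [-3,6] | ==
  [2] u=1 | in ⊥ | out [-6,-1] | ==
  [3] u=2 | in [-6,6] | out [-4,6] | prev ⊥ | push {}
  [4] u=3 | in [-4,6] | out [-5,5] | prev ⊥ | push {2}
  [5] u=2 | in [-6,6] | out [-4,6] | ==

Converged values:
  [0] [-3,6]
  [1] [-6,-1]
  [2] [-4,6]
  [3] [-5,5]

[-5,6]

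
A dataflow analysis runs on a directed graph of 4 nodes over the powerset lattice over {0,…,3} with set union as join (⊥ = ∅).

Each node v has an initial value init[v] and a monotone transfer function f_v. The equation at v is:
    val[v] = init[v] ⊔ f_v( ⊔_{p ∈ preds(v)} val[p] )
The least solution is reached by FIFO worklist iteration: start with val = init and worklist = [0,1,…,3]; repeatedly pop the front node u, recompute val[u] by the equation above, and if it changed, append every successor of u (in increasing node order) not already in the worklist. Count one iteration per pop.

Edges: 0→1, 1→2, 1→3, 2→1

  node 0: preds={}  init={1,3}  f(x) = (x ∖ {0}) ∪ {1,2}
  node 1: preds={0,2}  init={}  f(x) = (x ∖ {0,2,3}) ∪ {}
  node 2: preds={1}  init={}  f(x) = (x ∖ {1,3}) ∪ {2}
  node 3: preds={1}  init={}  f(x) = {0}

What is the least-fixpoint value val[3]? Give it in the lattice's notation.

Trace (5 dequeues):
  [1] u=0 | in {} | out {1,2,3} | prev {1,3} | push {}
  [2] u=1 | in {1,2,3} | out {1} | prev {} | push {}
  [3] u=2 | in {1} | out {2} | prev {} | push {1}
  [4] u=3 | in {1} | out {0} | prev {} | push {}
  [5] u=1 | in {1,2,3} | out {1} | ==

Converged values:
  [0] {1,2,3}
  [1] {1}
  [2] {2}
  [3] {0}

{0}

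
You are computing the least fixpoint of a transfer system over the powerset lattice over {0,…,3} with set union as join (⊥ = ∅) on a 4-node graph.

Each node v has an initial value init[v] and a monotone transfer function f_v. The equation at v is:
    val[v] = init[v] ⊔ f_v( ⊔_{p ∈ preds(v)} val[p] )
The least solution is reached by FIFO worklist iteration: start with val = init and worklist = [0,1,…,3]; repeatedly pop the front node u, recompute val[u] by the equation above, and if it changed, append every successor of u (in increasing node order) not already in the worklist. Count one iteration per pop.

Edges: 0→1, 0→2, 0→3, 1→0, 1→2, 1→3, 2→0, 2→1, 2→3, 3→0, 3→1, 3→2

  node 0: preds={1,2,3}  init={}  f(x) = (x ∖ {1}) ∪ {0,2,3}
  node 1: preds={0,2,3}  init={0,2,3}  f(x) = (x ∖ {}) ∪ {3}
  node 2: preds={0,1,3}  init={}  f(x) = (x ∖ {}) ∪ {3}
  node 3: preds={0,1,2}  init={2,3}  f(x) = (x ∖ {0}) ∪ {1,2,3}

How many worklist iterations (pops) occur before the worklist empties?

10

Worklist (10 pops):
  #1 pop 0: in={0,2,3} → {0,2,3} (was {}); enqueue []
  #2 pop 1: in={0,2,3} → {0,2,3} (no change)
  #3 pop 2: in={0,2,3} → {0,2,3} (was {}); enqueue [0,1]
  #4 pop 3: in={0,2,3} → {1,2,3} (was {2,3}); enqueue [2]
  #5 pop 0: in={0,1,2,3} → {0,2,3} (no change)
  #6 pop 1: in={0,1,2,3} → {0,1,2,3} (was {0,2,3}); enqueue [0,3]
  #7 pop 2: in={0,1,2,3} → {0,1,2,3} (was {0,2,3}); enqueue [1]
  #8 pop 0: in={0,1,2,3} → {0,2,3} (no change)
  #9 pop 3: in={0,1,2,3} → {1,2,3} (no change)
  #10 pop 1: in={0,1,2,3} → {0,1,2,3} (no change)

Fixpoint:
  val[0] = {0,2,3}
  val[1] = {0,1,2,3}
  val[2] = {0,1,2,3}
  val[3] = {1,2,3}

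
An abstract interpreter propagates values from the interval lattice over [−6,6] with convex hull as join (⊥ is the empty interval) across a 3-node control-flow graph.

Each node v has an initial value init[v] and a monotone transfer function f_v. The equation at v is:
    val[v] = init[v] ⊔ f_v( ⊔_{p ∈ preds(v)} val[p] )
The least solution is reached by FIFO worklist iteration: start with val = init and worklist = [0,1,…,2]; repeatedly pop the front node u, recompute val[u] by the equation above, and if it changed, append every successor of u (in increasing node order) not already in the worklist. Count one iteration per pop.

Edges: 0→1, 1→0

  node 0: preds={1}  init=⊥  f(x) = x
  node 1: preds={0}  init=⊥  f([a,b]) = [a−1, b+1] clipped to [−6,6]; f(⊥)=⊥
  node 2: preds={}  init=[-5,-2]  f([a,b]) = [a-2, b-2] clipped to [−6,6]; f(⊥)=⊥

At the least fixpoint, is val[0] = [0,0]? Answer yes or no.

no

Iteration log — 3 steps:
  step 1. node 0  ⊔preds=⊥  new=⊥  stable
  step 2. node 1  ⊔preds=⊥  new=⊥  stable
  step 3. node 2  ⊔preds=⊥  new=[-5,-2]  stable

Least fixpoint reached:
  node 0: ⊥
  node 1: ⊥
  node 2: [-5,-2]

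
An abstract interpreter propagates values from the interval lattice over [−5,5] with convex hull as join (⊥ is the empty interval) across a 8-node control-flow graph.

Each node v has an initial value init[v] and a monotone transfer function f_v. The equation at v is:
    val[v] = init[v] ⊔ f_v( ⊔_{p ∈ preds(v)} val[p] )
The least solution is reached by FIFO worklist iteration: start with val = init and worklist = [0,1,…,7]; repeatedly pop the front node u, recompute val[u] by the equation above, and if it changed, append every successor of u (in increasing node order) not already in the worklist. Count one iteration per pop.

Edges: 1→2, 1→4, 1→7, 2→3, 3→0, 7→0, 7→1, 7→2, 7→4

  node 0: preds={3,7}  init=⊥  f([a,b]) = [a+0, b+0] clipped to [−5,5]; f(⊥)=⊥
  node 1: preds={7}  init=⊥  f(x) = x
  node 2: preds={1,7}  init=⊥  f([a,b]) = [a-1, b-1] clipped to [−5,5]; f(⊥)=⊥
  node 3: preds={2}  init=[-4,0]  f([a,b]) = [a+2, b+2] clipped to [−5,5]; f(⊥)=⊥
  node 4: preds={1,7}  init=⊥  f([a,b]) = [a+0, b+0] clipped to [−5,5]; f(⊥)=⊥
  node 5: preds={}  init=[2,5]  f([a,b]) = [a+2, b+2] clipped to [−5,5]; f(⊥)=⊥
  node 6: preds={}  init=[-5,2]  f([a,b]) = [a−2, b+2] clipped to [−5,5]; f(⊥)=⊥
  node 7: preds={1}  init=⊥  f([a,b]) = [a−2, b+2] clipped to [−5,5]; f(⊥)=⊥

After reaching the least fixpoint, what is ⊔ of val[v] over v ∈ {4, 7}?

Trace (8 dequeues):
  [1] u=0 | in [-4,0] | out [-4,0] | prev ⊥ | push {}
  [2] u=1 | in ⊥ | out ⊥ | ==
  [3] u=2 | in ⊥ | out ⊥ | ==
  [4] u=3 | in ⊥ | out [-4,0] | ==
  [5] u=4 | in ⊥ | out ⊥ | ==
  [6] u=5 | in ⊥ | out [2,5] | ==
  [7] u=6 | in ⊥ | out [-5,2] | ==
  [8] u=7 | in ⊥ | out ⊥ | ==

Converged values:
  [0] [-4,0]
  [1] ⊥
  [2] ⊥
  [3] [-4,0]
  [4] ⊥
  [5] [2,5]
  [6] [-5,2]
  [7] ⊥

⊥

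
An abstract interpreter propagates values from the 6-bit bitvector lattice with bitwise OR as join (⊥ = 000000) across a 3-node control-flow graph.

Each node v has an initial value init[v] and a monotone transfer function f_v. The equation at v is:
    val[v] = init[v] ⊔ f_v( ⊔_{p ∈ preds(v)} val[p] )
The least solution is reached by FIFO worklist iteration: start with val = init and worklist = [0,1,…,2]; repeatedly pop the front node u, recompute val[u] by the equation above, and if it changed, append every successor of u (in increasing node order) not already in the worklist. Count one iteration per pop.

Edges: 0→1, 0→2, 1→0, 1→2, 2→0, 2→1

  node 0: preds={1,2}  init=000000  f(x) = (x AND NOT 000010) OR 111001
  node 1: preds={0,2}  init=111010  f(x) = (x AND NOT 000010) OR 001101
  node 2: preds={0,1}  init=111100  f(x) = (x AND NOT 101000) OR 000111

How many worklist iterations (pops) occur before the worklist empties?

5

Trace (5 dequeues):
  [1] u=0 | in 111110 | out 111101 | prev 000000 | push {}
  [2] u=1 | in 111101 | out 111111 | prev 111010 | push {0}
  [3] u=2 | in 111111 | out 111111 | prev 111100 | push {1}
  [4] u=0 | in 111111 | out 111101 | ==
  [5] u=1 | in 111111 | out 111111 | ==

Converged values:
  [0] 111101
  [1] 111111
  [2] 111111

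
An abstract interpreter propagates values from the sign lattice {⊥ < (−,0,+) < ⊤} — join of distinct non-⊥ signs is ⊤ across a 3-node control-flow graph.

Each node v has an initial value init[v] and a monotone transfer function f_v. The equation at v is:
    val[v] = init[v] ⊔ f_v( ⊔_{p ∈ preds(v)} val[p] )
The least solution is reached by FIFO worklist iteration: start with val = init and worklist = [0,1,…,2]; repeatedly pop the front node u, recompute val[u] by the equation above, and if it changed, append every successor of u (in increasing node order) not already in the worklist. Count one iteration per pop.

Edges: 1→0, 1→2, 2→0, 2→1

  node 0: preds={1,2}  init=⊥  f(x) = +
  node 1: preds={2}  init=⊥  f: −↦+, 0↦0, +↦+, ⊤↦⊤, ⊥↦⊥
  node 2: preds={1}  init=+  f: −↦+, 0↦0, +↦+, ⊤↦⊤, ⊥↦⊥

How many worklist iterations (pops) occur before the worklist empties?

4

Worklist (4 pops):
  #1 pop 0: in=+ → + (was ⊥); enqueue []
  #2 pop 1: in=+ → + (was ⊥); enqueue [0]
  #3 pop 2: in=+ → + (no change)
  #4 pop 0: in=+ → + (no change)

Fixpoint:
  val[0] = +
  val[1] = +
  val[2] = +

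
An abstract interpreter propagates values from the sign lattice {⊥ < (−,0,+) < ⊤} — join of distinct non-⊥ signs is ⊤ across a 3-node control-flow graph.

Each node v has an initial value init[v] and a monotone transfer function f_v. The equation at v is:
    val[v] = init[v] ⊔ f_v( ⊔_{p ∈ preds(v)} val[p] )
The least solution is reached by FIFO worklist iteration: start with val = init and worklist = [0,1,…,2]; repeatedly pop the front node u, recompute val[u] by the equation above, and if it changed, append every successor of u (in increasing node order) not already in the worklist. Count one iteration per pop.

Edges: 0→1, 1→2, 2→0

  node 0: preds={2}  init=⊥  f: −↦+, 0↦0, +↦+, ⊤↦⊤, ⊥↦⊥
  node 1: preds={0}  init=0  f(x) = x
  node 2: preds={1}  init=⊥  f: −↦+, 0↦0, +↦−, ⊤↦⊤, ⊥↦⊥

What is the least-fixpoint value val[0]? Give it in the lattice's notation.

Trace (5 dequeues):
  [1] u=0 | in ⊥ | out ⊥ | ==
  [2] u=1 | in ⊥ | out 0 | ==
  [3] u=2 | in 0 | out 0 | prev ⊥ | push {0}
  [4] u=0 | in 0 | out 0 | prev ⊥ | push {1}
  [5] u=1 | in 0 | out 0 | ==

Converged values:
  [0] 0
  [1] 0
  [2] 0

0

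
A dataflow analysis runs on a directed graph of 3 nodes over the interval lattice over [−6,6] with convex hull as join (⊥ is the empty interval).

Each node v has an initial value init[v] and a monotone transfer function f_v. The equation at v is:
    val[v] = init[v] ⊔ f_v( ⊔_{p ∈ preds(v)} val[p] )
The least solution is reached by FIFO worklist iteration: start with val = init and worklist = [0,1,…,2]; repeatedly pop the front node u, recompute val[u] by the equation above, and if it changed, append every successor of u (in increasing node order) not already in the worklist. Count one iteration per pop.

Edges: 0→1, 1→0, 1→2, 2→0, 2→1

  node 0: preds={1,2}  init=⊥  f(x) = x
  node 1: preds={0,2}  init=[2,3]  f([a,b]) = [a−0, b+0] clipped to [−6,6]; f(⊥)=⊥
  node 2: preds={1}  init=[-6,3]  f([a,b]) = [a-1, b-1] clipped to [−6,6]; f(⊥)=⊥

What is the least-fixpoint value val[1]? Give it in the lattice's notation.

[-6,3]

Trace (4 dequeues):
  [1] u=0 | in [-6,3] | out [-6,3] | prev ⊥ | push {}
  [2] u=1 | in [-6,3] | out [-6,3] | prev [2,3] | push {0}
  [3] u=2 | in [-6,3] | out [-6,3] | ==
  [4] u=0 | in [-6,3] | out [-6,3] | ==

Converged values:
  [0] [-6,3]
  [1] [-6,3]
  [2] [-6,3]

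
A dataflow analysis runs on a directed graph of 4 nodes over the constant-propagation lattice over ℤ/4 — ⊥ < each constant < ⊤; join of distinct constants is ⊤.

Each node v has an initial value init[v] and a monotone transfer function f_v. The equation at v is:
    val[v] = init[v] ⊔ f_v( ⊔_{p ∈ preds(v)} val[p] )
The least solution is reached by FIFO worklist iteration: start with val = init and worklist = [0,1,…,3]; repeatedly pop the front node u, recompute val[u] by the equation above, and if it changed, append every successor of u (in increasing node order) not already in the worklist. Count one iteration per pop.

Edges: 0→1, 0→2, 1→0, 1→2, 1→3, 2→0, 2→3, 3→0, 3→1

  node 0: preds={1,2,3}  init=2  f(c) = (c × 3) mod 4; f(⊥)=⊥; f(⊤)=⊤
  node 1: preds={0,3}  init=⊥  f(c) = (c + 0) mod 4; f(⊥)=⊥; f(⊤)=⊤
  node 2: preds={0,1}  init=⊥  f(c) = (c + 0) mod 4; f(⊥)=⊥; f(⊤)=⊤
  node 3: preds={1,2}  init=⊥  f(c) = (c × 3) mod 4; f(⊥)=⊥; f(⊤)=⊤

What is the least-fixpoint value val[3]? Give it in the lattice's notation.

Iteration log — 6 steps:
  step 1. node 0  ⊔preds=⊥  new=2  stable
  step 2. node 1  ⊔preds=2  new=2  old=⊥  +wl: 0
  step 3. node 2  ⊔preds=2  new=2  old=⊥  +wl: 
  step 4. node 3  ⊔preds=2  new=2  old=⊥  +wl: 1
  step 5. node 0  ⊔preds=2  new=2  stable
  step 6. node 1  ⊔preds=2  new=2  stable

Least fixpoint reached:
  node 0: 2
  node 1: 2
  node 2: 2
  node 3: 2

2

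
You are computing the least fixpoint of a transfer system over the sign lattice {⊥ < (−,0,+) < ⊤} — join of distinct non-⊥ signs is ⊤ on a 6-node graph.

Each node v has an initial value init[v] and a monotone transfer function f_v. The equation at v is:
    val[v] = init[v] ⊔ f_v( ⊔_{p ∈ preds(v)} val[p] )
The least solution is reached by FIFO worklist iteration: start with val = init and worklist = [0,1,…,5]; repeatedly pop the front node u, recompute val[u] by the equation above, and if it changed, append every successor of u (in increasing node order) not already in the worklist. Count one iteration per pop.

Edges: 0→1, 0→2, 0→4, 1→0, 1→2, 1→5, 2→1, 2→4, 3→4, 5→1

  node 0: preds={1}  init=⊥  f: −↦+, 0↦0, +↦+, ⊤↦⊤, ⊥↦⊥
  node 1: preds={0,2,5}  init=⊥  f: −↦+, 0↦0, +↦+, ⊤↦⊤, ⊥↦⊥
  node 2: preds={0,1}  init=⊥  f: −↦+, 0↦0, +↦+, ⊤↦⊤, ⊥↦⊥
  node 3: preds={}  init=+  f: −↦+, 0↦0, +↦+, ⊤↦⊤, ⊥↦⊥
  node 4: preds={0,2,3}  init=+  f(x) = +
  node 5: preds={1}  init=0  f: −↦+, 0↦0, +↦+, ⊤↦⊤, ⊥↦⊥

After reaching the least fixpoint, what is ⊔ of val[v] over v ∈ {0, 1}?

0

Worklist (10 pops):
  #1 pop 0: in=⊥ → ⊥ (no change)
  #2 pop 1: in=0 → 0 (was ⊥); enqueue [0]
  #3 pop 2: in=0 → 0 (was ⊥); enqueue [1]
  #4 pop 3: in=⊥ → + (no change)
  #5 pop 4: in=⊤ → + (no change)
  #6 pop 5: in=0 → 0 (no change)
  #7 pop 0: in=0 → 0 (was ⊥); enqueue [2,4]
  #8 pop 1: in=0 → 0 (no change)
  #9 pop 2: in=0 → 0 (no change)
  #10 pop 4: in=⊤ → + (no change)

Fixpoint:
  val[0] = 0
  val[1] = 0
  val[2] = 0
  val[3] = +
  val[4] = +
  val[5] = 0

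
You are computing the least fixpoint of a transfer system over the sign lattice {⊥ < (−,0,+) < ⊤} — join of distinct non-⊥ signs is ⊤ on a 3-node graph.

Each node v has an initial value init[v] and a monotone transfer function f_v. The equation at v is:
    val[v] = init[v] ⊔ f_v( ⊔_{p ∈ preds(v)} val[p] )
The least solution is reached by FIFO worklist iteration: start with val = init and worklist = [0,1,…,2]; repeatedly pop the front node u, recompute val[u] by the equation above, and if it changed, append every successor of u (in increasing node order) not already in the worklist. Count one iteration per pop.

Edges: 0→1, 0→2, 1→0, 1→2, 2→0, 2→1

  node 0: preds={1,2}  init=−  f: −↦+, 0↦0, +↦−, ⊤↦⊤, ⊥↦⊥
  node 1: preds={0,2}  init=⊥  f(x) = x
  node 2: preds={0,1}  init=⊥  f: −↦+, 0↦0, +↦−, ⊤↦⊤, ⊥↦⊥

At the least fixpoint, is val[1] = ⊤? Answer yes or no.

Worklist (8 pops):
  #1 pop 0: in=⊥ → − (no change)
  #2 pop 1: in=− → − (was ⊥); enqueue [0]
  #3 pop 2: in=− → + (was ⊥); enqueue [1]
  #4 pop 0: in=⊤ → ⊤ (was −); enqueue [2]
  #5 pop 1: in=⊤ → ⊤ (was −); enqueue [0]
  #6 pop 2: in=⊤ → ⊤ (was +); enqueue [1]
  #7 pop 0: in=⊤ → ⊤ (no change)
  #8 pop 1: in=⊤ → ⊤ (no change)

Fixpoint:
  val[0] = ⊤
  val[1] = ⊤
  val[2] = ⊤

yes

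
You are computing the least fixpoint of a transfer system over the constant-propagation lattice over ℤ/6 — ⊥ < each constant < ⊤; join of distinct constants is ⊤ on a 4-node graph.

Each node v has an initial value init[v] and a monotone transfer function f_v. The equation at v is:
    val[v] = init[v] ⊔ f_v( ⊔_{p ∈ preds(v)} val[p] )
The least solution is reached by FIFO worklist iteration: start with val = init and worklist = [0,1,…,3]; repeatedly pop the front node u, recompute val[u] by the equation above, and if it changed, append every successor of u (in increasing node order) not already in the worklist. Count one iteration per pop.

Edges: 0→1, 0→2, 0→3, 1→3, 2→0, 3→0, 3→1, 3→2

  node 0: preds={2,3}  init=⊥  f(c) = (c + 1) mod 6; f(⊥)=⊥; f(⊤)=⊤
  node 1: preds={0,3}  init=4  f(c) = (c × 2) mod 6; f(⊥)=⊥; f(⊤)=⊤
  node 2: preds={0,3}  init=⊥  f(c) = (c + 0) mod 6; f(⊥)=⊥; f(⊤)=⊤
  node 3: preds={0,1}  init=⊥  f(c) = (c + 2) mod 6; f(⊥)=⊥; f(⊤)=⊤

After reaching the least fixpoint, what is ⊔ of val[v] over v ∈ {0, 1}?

Worklist (12 pops):
  #1 pop 0: in=⊥ → ⊥ (no change)
  #2 pop 1: in=⊥ → 4 (no change)
  #3 pop 2: in=⊥ → ⊥ (no change)
  #4 pop 3: in=4 → 0 (was ⊥); enqueue [0,1,2]
  #5 pop 0: in=0 → 1 (was ⊥); enqueue [3]
  #6 pop 1: in=⊤ → ⊤ (was 4); enqueue []
  #7 pop 2: in=⊤ → ⊤ (was ⊥); enqueue [0]
  #8 pop 3: in=⊤ → ⊤ (was 0); enqueue [1,2]
  #9 pop 0: in=⊤ → ⊤ (was 1); enqueue [3]
  #10 pop 1: in=⊤ → ⊤ (no change)
  #11 pop 2: in=⊤ → ⊤ (no change)
  #12 pop 3: in=⊤ → ⊤ (no change)

Fixpoint:
  val[0] = ⊤
  val[1] = ⊤
  val[2] = ⊤
  val[3] = ⊤

⊤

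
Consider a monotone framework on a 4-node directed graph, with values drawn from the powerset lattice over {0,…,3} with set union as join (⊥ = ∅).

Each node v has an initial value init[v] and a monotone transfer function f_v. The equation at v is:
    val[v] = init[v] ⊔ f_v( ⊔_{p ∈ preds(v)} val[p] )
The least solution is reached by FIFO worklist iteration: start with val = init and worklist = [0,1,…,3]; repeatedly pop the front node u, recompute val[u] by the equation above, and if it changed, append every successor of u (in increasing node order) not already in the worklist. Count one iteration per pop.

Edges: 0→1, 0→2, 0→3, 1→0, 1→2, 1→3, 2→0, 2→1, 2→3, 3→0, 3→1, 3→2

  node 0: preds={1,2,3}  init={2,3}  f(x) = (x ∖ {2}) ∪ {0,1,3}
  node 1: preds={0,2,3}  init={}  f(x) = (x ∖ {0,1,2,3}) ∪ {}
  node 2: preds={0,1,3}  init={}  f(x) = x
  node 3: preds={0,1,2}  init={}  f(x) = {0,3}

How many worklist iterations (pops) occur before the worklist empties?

Worklist (7 pops):
  #1 pop 0: in={} → {0,1,2,3} (was {2,3}); enqueue []
  #2 pop 1: in={0,1,2,3} → {} (no change)
  #3 pop 2: in={0,1,2,3} → {0,1,2,3} (was {}); enqueue [0,1]
  #4 pop 3: in={0,1,2,3} → {0,3} (was {}); enqueue [2]
  #5 pop 0: in={0,1,2,3} → {0,1,2,3} (no change)
  #6 pop 1: in={0,1,2,3} → {} (no change)
  #7 pop 2: in={0,1,2,3} → {0,1,2,3} (no change)

Fixpoint:
  val[0] = {0,1,2,3}
  val[1] = {}
  val[2] = {0,1,2,3}
  val[3] = {0,3}

7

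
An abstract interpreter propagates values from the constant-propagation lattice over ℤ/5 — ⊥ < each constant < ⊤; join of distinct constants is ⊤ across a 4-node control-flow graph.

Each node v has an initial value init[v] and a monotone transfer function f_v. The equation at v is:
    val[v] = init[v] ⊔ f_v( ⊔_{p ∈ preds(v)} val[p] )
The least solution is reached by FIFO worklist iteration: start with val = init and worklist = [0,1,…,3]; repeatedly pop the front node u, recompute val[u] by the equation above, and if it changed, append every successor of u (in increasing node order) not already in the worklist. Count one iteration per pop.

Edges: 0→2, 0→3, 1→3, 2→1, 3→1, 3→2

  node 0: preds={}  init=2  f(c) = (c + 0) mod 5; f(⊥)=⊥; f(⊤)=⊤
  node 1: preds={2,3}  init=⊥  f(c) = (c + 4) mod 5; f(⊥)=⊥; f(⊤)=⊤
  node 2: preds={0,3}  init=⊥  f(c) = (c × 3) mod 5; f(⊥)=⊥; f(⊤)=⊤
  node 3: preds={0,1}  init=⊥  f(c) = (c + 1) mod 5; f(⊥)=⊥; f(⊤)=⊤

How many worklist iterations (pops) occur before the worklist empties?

9

Trace (9 dequeues):
  [1] u=0 | in ⊥ | out 2 | ==
  [2] u=1 | in ⊥ | out ⊥ | ==
  [3] u=2 | in 2 | out 1 | prev ⊥ | push {1}
  [4] u=3 | in 2 | out 3 | prev ⊥ | push {2}
  [5] u=1 | in ⊤ | out ⊤ | prev ⊥ | push {3}
  [6] u=2 | in ⊤ | out ⊤ | prev 1 | push {1}
  [7] u=3 | in ⊤ | out ⊤ | prev 3 | push {2}
  [8] u=1 | in ⊤ | out ⊤ | ==
  [9] u=2 | in ⊤ | out ⊤ | ==

Converged values:
  [0] 2
  [1] ⊤
  [2] ⊤
  [3] ⊤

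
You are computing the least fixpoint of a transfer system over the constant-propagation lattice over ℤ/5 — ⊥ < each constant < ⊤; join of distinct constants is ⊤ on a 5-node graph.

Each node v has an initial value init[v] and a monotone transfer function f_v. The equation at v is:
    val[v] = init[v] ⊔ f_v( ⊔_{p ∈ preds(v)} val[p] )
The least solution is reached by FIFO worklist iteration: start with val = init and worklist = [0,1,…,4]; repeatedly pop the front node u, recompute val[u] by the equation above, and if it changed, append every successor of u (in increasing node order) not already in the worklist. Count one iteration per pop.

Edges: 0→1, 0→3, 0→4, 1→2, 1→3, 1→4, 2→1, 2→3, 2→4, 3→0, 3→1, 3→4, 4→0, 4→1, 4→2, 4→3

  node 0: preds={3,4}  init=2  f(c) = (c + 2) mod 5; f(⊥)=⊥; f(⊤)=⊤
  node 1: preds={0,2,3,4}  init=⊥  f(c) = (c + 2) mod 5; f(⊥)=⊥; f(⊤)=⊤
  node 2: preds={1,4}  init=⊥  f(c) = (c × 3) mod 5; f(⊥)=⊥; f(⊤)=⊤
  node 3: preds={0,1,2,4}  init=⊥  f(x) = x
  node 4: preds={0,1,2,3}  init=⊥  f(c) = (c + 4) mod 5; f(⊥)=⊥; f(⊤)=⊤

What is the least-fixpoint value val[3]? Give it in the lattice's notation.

Iteration log — 11 steps:
  step 1. node 0  ⊔preds=⊥  new=2  stable
  step 2. node 1  ⊔preds=2  new=4  old=⊥  +wl: 
  step 3. node 2  ⊔preds=4  new=2  old=⊥  +wl: 1
  step 4. node 3  ⊔preds=⊤  new=⊤  old=⊥  +wl: 0
  step 5. node 4  ⊔preds=⊤  new=⊤  old=⊥  +wl: 2,3
  step 6. node 1  ⊔preds=⊤  new=⊤  old=4  +wl: 4
  step 7. node 0  ⊔preds=⊤  new=⊤  old=2  +wl: 1
  step 8. node 2  ⊔preds=⊤  new=⊤  old=2  +wl: 
  step 9. node 3  ⊔preds=⊤  new=⊤  stable
  step 10. node 4  ⊔preds=⊤  new=⊤  stable
  step 11. node 1  ⊔preds=⊤  new=⊤  stable

Least fixpoint reached:
  node 0: ⊤
  node 1: ⊤
  node 2: ⊤
  node 3: ⊤
  node 4: ⊤

⊤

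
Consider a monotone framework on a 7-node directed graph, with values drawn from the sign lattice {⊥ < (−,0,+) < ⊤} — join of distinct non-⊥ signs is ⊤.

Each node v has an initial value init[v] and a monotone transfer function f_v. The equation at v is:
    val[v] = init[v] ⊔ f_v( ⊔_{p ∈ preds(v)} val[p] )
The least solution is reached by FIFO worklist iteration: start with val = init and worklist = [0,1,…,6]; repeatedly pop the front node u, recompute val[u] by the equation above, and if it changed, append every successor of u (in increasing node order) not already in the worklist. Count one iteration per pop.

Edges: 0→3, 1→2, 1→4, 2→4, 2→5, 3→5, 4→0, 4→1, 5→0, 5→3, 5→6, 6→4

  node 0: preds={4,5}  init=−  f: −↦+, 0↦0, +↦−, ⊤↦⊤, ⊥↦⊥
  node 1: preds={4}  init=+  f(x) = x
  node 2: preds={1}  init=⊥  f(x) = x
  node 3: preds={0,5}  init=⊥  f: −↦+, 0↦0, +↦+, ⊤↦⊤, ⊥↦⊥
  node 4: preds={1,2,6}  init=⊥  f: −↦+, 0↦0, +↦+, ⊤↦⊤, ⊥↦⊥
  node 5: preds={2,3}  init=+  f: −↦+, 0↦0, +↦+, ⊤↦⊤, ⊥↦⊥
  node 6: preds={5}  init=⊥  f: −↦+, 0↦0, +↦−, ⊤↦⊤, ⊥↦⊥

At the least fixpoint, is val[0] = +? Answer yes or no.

no

Worklist (16 pops):
  #1 pop 0: in=+ → − (no change)
  #2 pop 1: in=⊥ → + (no change)
  #3 pop 2: in=+ → + (was ⊥); enqueue []
  #4 pop 3: in=⊤ → ⊤ (was ⊥); enqueue []
  #5 pop 4: in=+ → + (was ⊥); enqueue [0,1]
  #6 pop 5: in=⊤ → ⊤ (was +); enqueue [3]
  #7 pop 6: in=⊤ → ⊤ (was ⊥); enqueue [4]
  #8 pop 0: in=⊤ → ⊤ (was −); enqueue []
  #9 pop 1: in=+ → + (no change)
  #10 pop 3: in=⊤ → ⊤ (no change)
  #11 pop 4: in=⊤ → ⊤ (was +); enqueue [0,1]
  #12 pop 0: in=⊤ → ⊤ (no change)
  #13 pop 1: in=⊤ → ⊤ (was +); enqueue [2,4]
  #14 pop 2: in=⊤ → ⊤ (was +); enqueue [5]
  #15 pop 4: in=⊤ → ⊤ (no change)
  #16 pop 5: in=⊤ → ⊤ (no change)

Fixpoint:
  val[0] = ⊤
  val[1] = ⊤
  val[2] = ⊤
  val[3] = ⊤
  val[4] = ⊤
  val[5] = ⊤
  val[6] = ⊤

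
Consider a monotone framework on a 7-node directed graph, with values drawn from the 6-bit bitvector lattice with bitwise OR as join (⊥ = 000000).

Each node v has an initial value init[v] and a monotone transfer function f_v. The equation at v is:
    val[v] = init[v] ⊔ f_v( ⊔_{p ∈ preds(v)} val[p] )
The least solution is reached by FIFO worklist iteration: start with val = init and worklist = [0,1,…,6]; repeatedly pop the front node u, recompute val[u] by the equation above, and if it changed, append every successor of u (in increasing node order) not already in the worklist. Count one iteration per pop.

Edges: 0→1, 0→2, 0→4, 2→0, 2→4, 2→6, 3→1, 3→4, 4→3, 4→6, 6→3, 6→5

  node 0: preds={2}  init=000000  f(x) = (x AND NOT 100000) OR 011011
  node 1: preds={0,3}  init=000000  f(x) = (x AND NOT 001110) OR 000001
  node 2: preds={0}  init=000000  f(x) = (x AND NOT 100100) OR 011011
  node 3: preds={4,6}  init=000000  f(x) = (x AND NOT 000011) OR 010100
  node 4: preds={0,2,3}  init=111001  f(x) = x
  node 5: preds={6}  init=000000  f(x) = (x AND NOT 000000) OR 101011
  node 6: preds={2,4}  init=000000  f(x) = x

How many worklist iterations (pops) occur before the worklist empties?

11

Trace (11 dequeues):
  [1] u=0 | in 000000 | out 011011 | prev 000000 | push {}
  [2] u=1 | in 011011 | out 010001 | prev 000000 | push {}
  [3] u=2 | in 011011 | out 011011 | prev 000000 | push {0}
  [4] u=3 | in 111001 | out 111100 | prev 000000 | push {1}
  [5] u=4 | in 111111 | out 111111 | prev 111001 | push {3}
  [6] u=5 | in 000000 | out 101011 | prev 000000 | push {}
  [7] u=6 | in 111111 | out 111111 | prev 000000 | push {5}
  [8] u=0 | in 011011 | out 011011 | ==
  [9] u=1 | in 111111 | out 110001 | prev 010001 | push {}
  [10] u=3 | in 111111 | out 111100 | ==
  [11] u=5 | in 111111 | out 111111 | prev 101011 | push {}

Converged values:
  [0] 011011
  [1] 110001
  [2] 011011
  [3] 111100
  [4] 111111
  [5] 111111
  [6] 111111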